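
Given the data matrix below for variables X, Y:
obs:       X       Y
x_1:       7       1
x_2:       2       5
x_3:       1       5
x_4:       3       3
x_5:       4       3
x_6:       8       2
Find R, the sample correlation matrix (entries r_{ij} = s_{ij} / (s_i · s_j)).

Step 1 — column means:
  mean(X) = (7 + 2 + 1 + 3 + 4 + 8) / 6 = 25/6 = 4.1667
  mean(Y) = (1 + 5 + 5 + 3 + 3 + 2) / 6 = 19/6 = 3.1667

Step 2 — sample variances and covariances s[i,j] = (1/(n-1)) · Σ_k (x_{k,i} - mean_i) · (x_{k,j} - mean_j), with n-1 = 5:
  s[X,X] = ((2.8333)·(2.8333) + (-2.1667)·(-2.1667) + (-3.1667)·(-3.1667) + (-1.1667)·(-1.1667) + (-0.1667)·(-0.1667) + (3.8333)·(3.8333)) / 5 = 38.8333/5 = 7.7667
  s[X,Y] = ((2.8333)·(-2.1667) + (-2.1667)·(1.8333) + (-3.1667)·(1.8333) + (-1.1667)·(-0.1667) + (-0.1667)·(-0.1667) + (3.8333)·(-1.1667)) / 5 = -20.1667/5 = -4.0333
  s[Y,Y] = ((-2.1667)·(-2.1667) + (1.8333)·(1.8333) + (1.8333)·(1.8333) + (-0.1667)·(-0.1667) + (-0.1667)·(-0.1667) + (-1.1667)·(-1.1667)) / 5 = 12.8333/5 = 2.5667
  Sample standard deviations s_i = √(s[i,i]):
  s(X) = √(7.7667) = 2.7869
  s(Y) = √(2.5667) = 1.6021

Step 3 — r_{ij} = s_{ij} / (s_i · s_j):
  r[X,X] = 1 (diagonal).
  r[X,Y] = -4.0333 / (2.7869 · 1.6021) = -4.0333 / 4.4648 = -0.9034
  r[Y,Y] = 1 (diagonal).

R is symmetric with unit diagonal. Assembling:

R = [[1, -0.9034],
 [-0.9034, 1]]


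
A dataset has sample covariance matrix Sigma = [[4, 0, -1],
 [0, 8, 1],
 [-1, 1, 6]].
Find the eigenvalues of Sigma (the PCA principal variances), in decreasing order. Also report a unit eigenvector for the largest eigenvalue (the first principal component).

Step 1 — characteristic polynomial p(λ) = det(λI - Sigma) = λ³ - tr·λ² + c_1·λ - det, where tr = trace, c_1 = sum of the principal 2×2 minors, det = det(Sigma):
  tr = 4 + 8 + 6 = 18,
  c_1 = (4·8 - (0)²) + (4·6 - (-1)²) + (8·6 - (1)²) = 32 + 23 + 47 = 102,
  det = 4·(8·6 - (1)²) - (0)·((0)·6 - (1)·(-1)) + (-1)·((0)·(1) - 8·(-1)) = 4·(47) - (0)·(1) + (-1)·(8) = 180.
  So p(λ) = λ³ - 18λ² + 102λ - 180.
Step 2 — look for an integer root (rational root theorem: any rational root is an integer divisor of 180). Testing λ = 6:
  p(6) = 216 - 648 + 612 - 180 = 0  ✓
  Dividing out (λ - 6): p(λ) = (λ - 6)(λ² - 12λ + 30).
Step 3 — remaining eigenvalues from the quadratic λ² - 12λ + 30 = 0:
  Δ = 12² - 4·30 = 144 - 120 = 24,  λ = (12 ± √24)/2 = (12 ± 4.899)/2 ≈ 8.4495 or 3.5505.
  Sorted: λ_1 = 8.4495,  λ_2 = 6,  λ_3 = 3.5505  (check: sum = 18 = tr ✓).

Step 4 — unit eigenvector for λ_1 ≈ 8.4495: v spans the null space of (Sigma - λ_1 I), whose rows are
  r_1 = (-4.4495, 0, -1),  r_2 = (0, -0.4495, 1),  r_3 = (-1, 1, -2.4495).
  v is orthogonal to every row, so take v ∝ r_1 × r_2 = ((0)·(1) - (-1)·(-0.4495), (-1)·(0) - (-4.4495)·(1), (-4.4495)·(-0.4495) - (0)·(0)) ≈ (-0.4495, 4.4495, 2).
  Rescale (multiply by -1 so the first nonzero entry is positive): u = (0.4495, -4.4495, -2).
  ||u|| = √((0.4495)² + (-4.4495)² + (-2)²) = √(24) ≈ 4.899,  v_1 = u/||u|| ≈ (0.0918, -0.9082, -0.4082) (||v_1|| = 1).

λ_1 = 8.4495,  λ_2 = 6,  λ_3 = 3.5505;  v_1 ≈ (0.0918, -0.9082, -0.4082)


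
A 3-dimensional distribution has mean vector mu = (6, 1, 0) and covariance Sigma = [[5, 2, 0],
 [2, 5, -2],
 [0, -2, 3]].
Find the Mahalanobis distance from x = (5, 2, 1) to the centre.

Step 1 — centre the observation: (x - mu) = (-1, 1, 1).

Step 2 — invert Sigma (cofactor / det for 3×3, or solve directly):
  Sigma^{-1} = [[0.2558, -0.1395, -0.093],
 [-0.1395, 0.3488, 0.2326],
 [-0.093, 0.2326, 0.4884]].

Step 3 — form the quadratic (x - mu)^T · Sigma^{-1} · (x - mu):
  Sigma^{-1} · (x - mu) = (-0.4884, 0.7209, 0.814).
  (x - mu)^T · [Sigma^{-1} · (x - mu)] = (-1)·(-0.4884) + (1)·(0.7209) + (1)·(0.814) = 2.0233.

Step 4 — take square root: d = √(2.0233) ≈ 1.4224.

d(x, mu) = √(2.0233) ≈ 1.4224


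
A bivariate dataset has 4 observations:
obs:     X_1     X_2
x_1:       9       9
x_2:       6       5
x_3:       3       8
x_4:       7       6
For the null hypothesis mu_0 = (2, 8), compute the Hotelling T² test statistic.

Step 1 — sample mean vector:
  mean(X_1) = (9 + 6 + 3 + 7) / 4 = 25/4 = 6.25
  mean(X_2) = (9 + 5 + 8 + 6) / 4 = 28/4 = 7
  x̄ = (6.25, 7),  deviation x̄ - mu_0 = (6.25, 7) - (2, 8) = (4.25, -1).

Step 2 — sample covariance matrix, S[i,j] = (1/(n-1)) · Σ_k (x_{k,i} - mean_i) · (x_{k,j} - mean_j), divisor n-1 = 3:
  S[X_1,X_1] = ((2.75)·(2.75) + (-0.25)·(-0.25) + (-3.25)·(-3.25) + (0.75)·(0.75)) / 3 = 18.75/3 = 6.25
  S[X_1,X_2] = ((2.75)·(2) + (-0.25)·(-2) + (-3.25)·(1) + (0.75)·(-1)) / 3 = 2/3 = 0.6667
  S[X_2,X_2] = ((2)·(2) + (-2)·(-2) + (1)·(1) + (-1)·(-1)) / 3 = 10/3 = 3.3333
  S = [[6.25, 0.6667],
 [0.6667, 3.3333]].

Step 3 — invert S. det(S) = 6.25·3.3333 - (0.6667)² = 20.3889.
  S^{-1} = (1/det) · [[d, -b], [-b, a]] = [[0.1635, -0.0327],
 [-0.0327, 0.3065]].

Step 4 — quadratic form (x̄ - mu_0)^T · S^{-1} · (x̄ - mu_0):
  S^{-1} · (x̄ - mu_0) = (0.7275, -0.4455),
  (x̄ - mu_0)^T · [...] = (4.25)·(0.7275) + (-1)·(-0.4455) = 3.5375.

Step 5 — scale by n: T² = 4 · 3.5375 = 14.1499.

T² ≈ 14.1499


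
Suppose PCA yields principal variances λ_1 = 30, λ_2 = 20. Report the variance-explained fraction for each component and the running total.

Step 1 — total variance = trace(Sigma) = Σ λ_i = 30 + 20 = 50.

Step 2 — fraction explained by component i = λ_i / Σ λ:
  PC1: 30/50 = 0.6
  PC2: 20/50 = 0.4

Step 3 — cumulative fraction after k components = (λ_1 + ... + λ_k) / Σ λ:
  k = 1: 30/50 = 0.6
  k = 2: (30 + 20)/50 = 50/50 = 1

Summary (fraction, with percent):

explained: PC1 0.6 (60%), PC2 0.4 (40%);  cumulative: 0.6, 1


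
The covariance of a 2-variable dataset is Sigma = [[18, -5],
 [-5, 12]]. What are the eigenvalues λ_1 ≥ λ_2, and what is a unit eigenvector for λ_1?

Step 1 — characteristic polynomial of 2×2 Sigma:
  det(Sigma - λI) = λ² - trace · λ + det = 0.
  trace = 18 + 12 = 30, det = 18·12 - (-5)² = 191.
Step 2 — discriminant:
  Δ = trace² - 4·det = 900 - 764 = 136.
Step 3 — eigenvalues:
  λ = (trace ± √Δ)/2 = (30 ± 11.6619)/2,
  λ_1 = 20.831,  λ_2 = 9.169.

Step 4 — unit eigenvector for λ_1: solve (Sigma - λ_1 I)v = 0. First row:
  (18 - 20.831)·v_x + (-5)·v_y = 0, i.e. (-2.831)·v_x + (-5)·v_y = 0,
  so v ∝ (b, λ_1 - a) = (-5, 2.831); multiply by -1 so the first entry is positive: u = (5, -2.831).
  ||u|| = √((5)² + (-2.831)²) = √(33.0143) ≈ 5.7458,
  v_1 = u/||u|| ≈ (0.8702, -0.4927) (||v_1|| = 1).

λ_1 = 20.831,  λ_2 = 9.169;  v_1 ≈ (0.8702, -0.4927)


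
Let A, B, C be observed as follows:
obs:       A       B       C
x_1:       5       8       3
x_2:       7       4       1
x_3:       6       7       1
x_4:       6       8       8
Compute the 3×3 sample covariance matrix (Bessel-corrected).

Step 1 — column means:
  mean(A) = (5 + 7 + 6 + 6) / 4 = 24/4 = 6
  mean(B) = (8 + 4 + 7 + 8) / 4 = 27/4 = 6.75
  mean(C) = (3 + 1 + 1 + 8) / 4 = 13/4 = 3.25

Step 2 — sample covariance S[i,j] = (1/(n-1)) · Σ_k (x_{k,i} - mean_i) · (x_{k,j} - mean_j), with n-1 = 3.
  S[A,A] = ((-1)·(-1) + (1)·(1) + (0)·(0) + (0)·(0)) / 3 = 2/3 = 0.6667
  S[A,B] = ((-1)·(1.25) + (1)·(-2.75) + (0)·(0.25) + (0)·(1.25)) / 3 = -4/3 = -1.3333
  S[A,C] = ((-1)·(-0.25) + (1)·(-2.25) + (0)·(-2.25) + (0)·(4.75)) / 3 = -2/3 = -0.6667
  S[B,B] = ((1.25)·(1.25) + (-2.75)·(-2.75) + (0.25)·(0.25) + (1.25)·(1.25)) / 3 = 10.75/3 = 3.5833
  S[B,C] = ((1.25)·(-0.25) + (-2.75)·(-2.25) + (0.25)·(-2.25) + (1.25)·(4.75)) / 3 = 11.25/3 = 3.75
  S[C,C] = ((-0.25)·(-0.25) + (-2.25)·(-2.25) + (-2.25)·(-2.25) + (4.75)·(4.75)) / 3 = 32.75/3 = 10.9167

S is symmetric (S[j,i] = S[i,j]). Assembling:

S = [[0.6667, -1.3333, -0.6667],
 [-1.3333, 3.5833, 3.75],
 [-0.6667, 3.75, 10.9167]]


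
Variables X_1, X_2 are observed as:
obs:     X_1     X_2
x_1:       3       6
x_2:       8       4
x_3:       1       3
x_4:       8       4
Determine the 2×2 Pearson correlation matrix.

Step 1 — column means:
  mean(X_1) = (3 + 8 + 1 + 8) / 4 = 20/4 = 5
  mean(X_2) = (6 + 4 + 3 + 4) / 4 = 17/4 = 4.25

Step 2 — sample variances and covariances s[i,j] = (1/(n-1)) · Σ_k (x_{k,i} - mean_i) · (x_{k,j} - mean_j), with n-1 = 3:
  s[X_1,X_1] = ((-2)·(-2) + (3)·(3) + (-4)·(-4) + (3)·(3)) / 3 = 38/3 = 12.6667
  s[X_1,X_2] = ((-2)·(1.75) + (3)·(-0.25) + (-4)·(-1.25) + (3)·(-0.25)) / 3 = 0/3 = 0
  s[X_2,X_2] = ((1.75)·(1.75) + (-0.25)·(-0.25) + (-1.25)·(-1.25) + (-0.25)·(-0.25)) / 3 = 4.75/3 = 1.5833
  Sample standard deviations s_i = √(s[i,i]):
  s(X_1) = √(12.6667) = 3.559
  s(X_2) = √(1.5833) = 1.2583

Step 3 — r_{ij} = s_{ij} / (s_i · s_j):
  r[X_1,X_1] = 1 (diagonal).
  r[X_1,X_2] = 0 / (3.559 · 1.2583) = 0 / 4.4783 = 0
  r[X_2,X_2] = 1 (diagonal).

R is symmetric with unit diagonal. Assembling:

R = [[1, 0],
 [0, 1]]


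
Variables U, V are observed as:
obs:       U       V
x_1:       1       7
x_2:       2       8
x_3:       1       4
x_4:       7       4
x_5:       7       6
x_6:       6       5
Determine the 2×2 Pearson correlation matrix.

Step 1 — column means:
  mean(U) = (1 + 2 + 1 + 7 + 7 + 6) / 6 = 24/6 = 4
  mean(V) = (7 + 8 + 4 + 4 + 6 + 5) / 6 = 34/6 = 5.6667

Step 2 — sample variances and covariances s[i,j] = (1/(n-1)) · Σ_k (x_{k,i} - mean_i) · (x_{k,j} - mean_j), with n-1 = 5:
  s[U,U] = ((-3)·(-3) + (-2)·(-2) + (-3)·(-3) + (3)·(3) + (3)·(3) + (2)·(2)) / 5 = 44/5 = 8.8
  s[U,V] = ((-3)·(1.3333) + (-2)·(2.3333) + (-3)·(-1.6667) + (3)·(-1.6667) + (3)·(0.3333) + (2)·(-0.6667)) / 5 = -9/5 = -1.8
  s[V,V] = ((1.3333)·(1.3333) + (2.3333)·(2.3333) + (-1.6667)·(-1.6667) + (-1.6667)·(-1.6667) + (0.3333)·(0.3333) + (-0.6667)·(-0.6667)) / 5 = 13.3333/5 = 2.6667
  Sample standard deviations s_i = √(s[i,i]):
  s(U) = √(8.8) = 2.9665
  s(V) = √(2.6667) = 1.633

Step 3 — r_{ij} = s_{ij} / (s_i · s_j):
  r[U,U] = 1 (diagonal).
  r[U,V] = -1.8 / (2.9665 · 1.633) = -1.8 / 4.8442 = -0.3716
  r[V,V] = 1 (diagonal).

R is symmetric with unit diagonal. Assembling:

R = [[1, -0.3716],
 [-0.3716, 1]]


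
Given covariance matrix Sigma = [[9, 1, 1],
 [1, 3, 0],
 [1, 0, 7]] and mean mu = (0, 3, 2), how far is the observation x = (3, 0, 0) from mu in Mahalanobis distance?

Step 1 — centre the observation: (x - mu) = (3, -3, -2).

Step 2 — invert Sigma (cofactor / det for 3×3, or solve directly):
  Sigma^{-1} = [[0.1173, -0.0391, -0.0168],
 [-0.0391, 0.3464, 0.0056],
 [-0.0168, 0.0056, 0.1453]].

Step 3 — form the quadratic (x - mu)^T · Sigma^{-1} · (x - mu):
  Sigma^{-1} · (x - mu) = (0.5028, -1.1676, -0.3575).
  (x - mu)^T · [Sigma^{-1} · (x - mu)] = (3)·(0.5028) + (-3)·(-1.1676) + (-2)·(-0.3575) = 5.7263.

Step 4 — take square root: d = √(5.7263) ≈ 2.393.

d(x, mu) = √(5.7263) ≈ 2.393


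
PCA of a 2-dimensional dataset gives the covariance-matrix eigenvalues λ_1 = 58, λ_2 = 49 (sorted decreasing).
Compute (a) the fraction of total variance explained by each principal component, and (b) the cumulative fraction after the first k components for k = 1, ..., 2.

Step 1 — total variance = trace(Sigma) = Σ λ_i = 58 + 49 = 107.

Step 2 — fraction explained by component i = λ_i / Σ λ:
  PC1: 58/107 = 0.5421
  PC2: 49/107 = 0.4579

Step 3 — cumulative fraction after k components = (λ_1 + ... + λ_k) / Σ λ:
  k = 1: 58/107 = 0.5421
  k = 2: (58 + 49)/107 = 107/107 = 1

Summary (fraction, with percent):

explained: PC1 0.5421 (54.21%), PC2 0.4579 (45.79%);  cumulative: 0.5421, 1


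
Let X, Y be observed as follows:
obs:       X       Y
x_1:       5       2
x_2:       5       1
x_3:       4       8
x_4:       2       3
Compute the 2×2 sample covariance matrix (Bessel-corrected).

Step 1 — column means:
  mean(X) = (5 + 5 + 4 + 2) / 4 = 16/4 = 4
  mean(Y) = (2 + 1 + 8 + 3) / 4 = 14/4 = 3.5

Step 2 — sample covariance S[i,j] = (1/(n-1)) · Σ_k (x_{k,i} - mean_i) · (x_{k,j} - mean_j), with n-1 = 3.
  S[X,X] = ((1)·(1) + (1)·(1) + (0)·(0) + (-2)·(-2)) / 3 = 6/3 = 2
  S[X,Y] = ((1)·(-1.5) + (1)·(-2.5) + (0)·(4.5) + (-2)·(-0.5)) / 3 = -3/3 = -1
  S[Y,Y] = ((-1.5)·(-1.5) + (-2.5)·(-2.5) + (4.5)·(4.5) + (-0.5)·(-0.5)) / 3 = 29/3 = 9.6667

S is symmetric (S[j,i] = S[i,j]). Assembling:

S = [[2, -1],
 [-1, 9.6667]]


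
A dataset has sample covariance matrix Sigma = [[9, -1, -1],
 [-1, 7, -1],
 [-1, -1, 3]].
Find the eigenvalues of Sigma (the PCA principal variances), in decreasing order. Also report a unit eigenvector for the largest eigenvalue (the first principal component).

Step 1 — characteristic polynomial p(λ) = det(λI - Sigma) = λ³ - tr·λ² + c_1·λ - det, where tr = trace, c_1 = sum of the principal 2×2 minors, det = det(Sigma):
  tr = 9 + 7 + 3 = 19,
  c_1 = (9·7 - (-1)²) + (9·3 - (-1)²) + (7·3 - (-1)²) = 62 + 26 + 20 = 108,
  det = 9·(7·3 - (-1)²) - (-1)·((-1)·3 - (-1)·(-1)) + (-1)·((-1)·(-1) - 7·(-1)) = 9·(20) - (-1)·(-4) + (-1)·(8) = 168.
  So p(λ) = λ³ - 19λ² + 108λ - 168.
Step 2 — look for an integer root (rational root theorem: any rational root is an integer divisor of 168). Testing λ = 7:
  p(7) = 343 - 931 + 756 - 168 = 0  ✓
  Dividing out (λ - 7): p(λ) = (λ - 7)(λ² - 12λ + 24).
Step 3 — remaining eigenvalues from the quadratic λ² - 12λ + 24 = 0:
  Δ = 12² - 4·24 = 144 - 96 = 48,  λ = (12 ± √48)/2 = (12 ± 6.9282)/2 ≈ 9.4641 or 2.5359.
  Sorted: λ_1 = 9.4641,  λ_2 = 7,  λ_3 = 2.5359  (check: sum = 19 = tr ✓).

Step 4 — unit eigenvector for λ_1 ≈ 9.4641: v spans the null space of (Sigma - λ_1 I), whose rows are
  r_1 = (-0.4641, -1, -1),  r_2 = (-1, -2.4641, -1),  r_3 = (-1, -1, -6.4641).
  v is orthogonal to every row, so take v ∝ r_2 × r_3 = ((-2.4641)·(-6.4641) - (-1)·(-1), (-1)·(-1) - (-1)·(-6.4641), (-1)·(-1) - (-2.4641)·(-1)) ≈ (14.9282, -5.4641, -1.4641).
  Let u = (14.9282, -5.4641, -1.4641).
  ||u|| = √((14.9282)² + (-5.4641)² + (-1.4641)²) = √(254.8513) ≈ 15.9641,  v_1 = u/||u|| ≈ (0.9351, -0.3423, -0.0917) (||v_1|| = 1).

λ_1 = 9.4641,  λ_2 = 7,  λ_3 = 2.5359;  v_1 ≈ (0.9351, -0.3423, -0.0917)


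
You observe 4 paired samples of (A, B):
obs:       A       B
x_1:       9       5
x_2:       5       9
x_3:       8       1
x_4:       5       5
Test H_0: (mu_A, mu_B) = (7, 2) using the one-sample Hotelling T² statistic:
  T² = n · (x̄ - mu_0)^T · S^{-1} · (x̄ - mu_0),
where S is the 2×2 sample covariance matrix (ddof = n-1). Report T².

Step 1 — sample mean vector:
  mean(A) = (9 + 5 + 8 + 5) / 4 = 27/4 = 6.75
  mean(B) = (5 + 9 + 1 + 5) / 4 = 20/4 = 5
  x̄ = (6.75, 5),  deviation x̄ - mu_0 = (6.75, 5) - (7, 2) = (-0.25, 3).

Step 2 — sample covariance matrix, S[i,j] = (1/(n-1)) · Σ_k (x_{k,i} - mean_i) · (x_{k,j} - mean_j), divisor n-1 = 3:
  S[A,A] = ((2.25)·(2.25) + (-1.75)·(-1.75) + (1.25)·(1.25) + (-1.75)·(-1.75)) / 3 = 12.75/3 = 4.25
  S[A,B] = ((2.25)·(0) + (-1.75)·(4) + (1.25)·(-4) + (-1.75)·(0)) / 3 = -12/3 = -4
  S[B,B] = ((0)·(0) + (4)·(4) + (-4)·(-4) + (0)·(0)) / 3 = 32/3 = 10.6667
  S = [[4.25, -4],
 [-4, 10.6667]].

Step 3 — invert S. det(S) = 4.25·10.6667 - (-4)² = 29.3333.
  S^{-1} = (1/det) · [[d, -b], [-b, a]] = [[0.3636, 0.1364],
 [0.1364, 0.1449]].

Step 4 — quadratic form (x̄ - mu_0)^T · S^{-1} · (x̄ - mu_0):
  S^{-1} · (x̄ - mu_0) = (0.3182, 0.4006),
  (x̄ - mu_0)^T · [...] = (-0.25)·(0.3182) + (3)·(0.4006) = 1.1222.

Step 5 — scale by n: T² = 4 · 1.1222 = 4.4886.

T² ≈ 4.4886


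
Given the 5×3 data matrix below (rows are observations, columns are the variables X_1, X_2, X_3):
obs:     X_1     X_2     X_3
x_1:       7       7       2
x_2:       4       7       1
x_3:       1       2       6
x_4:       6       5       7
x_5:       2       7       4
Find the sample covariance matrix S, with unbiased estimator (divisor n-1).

Step 1 — column means:
  mean(X_1) = (7 + 4 + 1 + 6 + 2) / 5 = 20/5 = 4
  mean(X_2) = (7 + 7 + 2 + 5 + 7) / 5 = 28/5 = 5.6
  mean(X_3) = (2 + 1 + 6 + 7 + 4) / 5 = 20/5 = 4

Step 2 — sample covariance S[i,j] = (1/(n-1)) · Σ_k (x_{k,i} - mean_i) · (x_{k,j} - mean_j), with n-1 = 4.
  S[X_1,X_1] = ((3)·(3) + (0)·(0) + (-3)·(-3) + (2)·(2) + (-2)·(-2)) / 4 = 26/4 = 6.5
  S[X_1,X_2] = ((3)·(1.4) + (0)·(1.4) + (-3)·(-3.6) + (2)·(-0.6) + (-2)·(1.4)) / 4 = 11/4 = 2.75
  S[X_1,X_3] = ((3)·(-2) + (0)·(-3) + (-3)·(2) + (2)·(3) + (-2)·(0)) / 4 = -6/4 = -1.5
  S[X_2,X_2] = ((1.4)·(1.4) + (1.4)·(1.4) + (-3.6)·(-3.6) + (-0.6)·(-0.6) + (1.4)·(1.4)) / 4 = 19.2/4 = 4.8
  S[X_2,X_3] = ((1.4)·(-2) + (1.4)·(-3) + (-3.6)·(2) + (-0.6)·(3) + (1.4)·(0)) / 4 = -16/4 = -4
  S[X_3,X_3] = ((-2)·(-2) + (-3)·(-3) + (2)·(2) + (3)·(3) + (0)·(0)) / 4 = 26/4 = 6.5

S is symmetric (S[j,i] = S[i,j]). Assembling:

S = [[6.5, 2.75, -1.5],
 [2.75, 4.8, -4],
 [-1.5, -4, 6.5]]


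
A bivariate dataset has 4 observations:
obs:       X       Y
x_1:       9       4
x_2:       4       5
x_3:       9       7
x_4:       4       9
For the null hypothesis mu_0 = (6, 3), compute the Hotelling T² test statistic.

Step 1 — sample mean vector:
  mean(X) = (9 + 4 + 9 + 4) / 4 = 26/4 = 6.5
  mean(Y) = (4 + 5 + 7 + 9) / 4 = 25/4 = 6.25
  x̄ = (6.5, 6.25),  deviation x̄ - mu_0 = (6.5, 6.25) - (6, 3) = (0.5, 3.25).

Step 2 — sample covariance matrix, S[i,j] = (1/(n-1)) · Σ_k (x_{k,i} - mean_i) · (x_{k,j} - mean_j), divisor n-1 = 3:
  S[X,X] = ((2.5)·(2.5) + (-2.5)·(-2.5) + (2.5)·(2.5) + (-2.5)·(-2.5)) / 3 = 25/3 = 8.3333
  S[X,Y] = ((2.5)·(-2.25) + (-2.5)·(-1.25) + (2.5)·(0.75) + (-2.5)·(2.75)) / 3 = -7.5/3 = -2.5
  S[Y,Y] = ((-2.25)·(-2.25) + (-1.25)·(-1.25) + (0.75)·(0.75) + (2.75)·(2.75)) / 3 = 14.75/3 = 4.9167
  S = [[8.3333, -2.5],
 [-2.5, 4.9167]].

Step 3 — invert S. det(S) = 8.3333·4.9167 - (-2.5)² = 34.7222.
  S^{-1} = (1/det) · [[d, -b], [-b, a]] = [[0.1416, 0.072],
 [0.072, 0.24]].

Step 4 — quadratic form (x̄ - mu_0)^T · S^{-1} · (x̄ - mu_0):
  S^{-1} · (x̄ - mu_0) = (0.3048, 0.816),
  (x̄ - mu_0)^T · [...] = (0.5)·(0.3048) + (3.25)·(0.816) = 2.8044.

Step 5 — scale by n: T² = 4 · 2.8044 = 11.2176.

T² ≈ 11.2176


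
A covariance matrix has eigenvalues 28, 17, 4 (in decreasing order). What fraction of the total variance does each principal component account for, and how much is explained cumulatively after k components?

Step 1 — total variance = trace(Sigma) = Σ λ_i = 28 + 17 + 4 = 49.

Step 2 — fraction explained by component i = λ_i / Σ λ:
  PC1: 28/49 = 0.5714
  PC2: 17/49 = 0.3469
  PC3: 4/49 = 0.0816

Step 3 — cumulative fraction after k components = (λ_1 + ... + λ_k) / Σ λ:
  k = 1: 28/49 = 0.5714
  k = 2: (28 + 17)/49 = 45/49 = 0.9184
  k = 3: (28 + 17 + 4)/49 = 49/49 = 1

Summary (fraction, with percent):

explained: PC1 0.5714 (57.14%), PC2 0.3469 (34.69%), PC3 0.0816 (8.16%);  cumulative: 0.5714, 0.9184, 1


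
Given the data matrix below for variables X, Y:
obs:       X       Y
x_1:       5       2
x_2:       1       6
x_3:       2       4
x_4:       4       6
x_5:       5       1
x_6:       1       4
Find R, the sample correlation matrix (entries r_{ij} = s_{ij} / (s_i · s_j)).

Step 1 — column means:
  mean(X) = (5 + 1 + 2 + 4 + 5 + 1) / 6 = 18/6 = 3
  mean(Y) = (2 + 6 + 4 + 6 + 1 + 4) / 6 = 23/6 = 3.8333

Step 2 — sample variances and covariances s[i,j] = (1/(n-1)) · Σ_k (x_{k,i} - mean_i) · (x_{k,j} - mean_j), with n-1 = 5:
  s[X,X] = ((2)·(2) + (-2)·(-2) + (-1)·(-1) + (1)·(1) + (2)·(2) + (-2)·(-2)) / 5 = 18/5 = 3.6
  s[X,Y] = ((2)·(-1.8333) + (-2)·(2.1667) + (-1)·(0.1667) + (1)·(2.1667) + (2)·(-2.8333) + (-2)·(0.1667)) / 5 = -12/5 = -2.4
  s[Y,Y] = ((-1.8333)·(-1.8333) + (2.1667)·(2.1667) + (0.1667)·(0.1667) + (2.1667)·(2.1667) + (-2.8333)·(-2.8333) + (0.1667)·(0.1667)) / 5 = 20.8333/5 = 4.1667
  Sample standard deviations s_i = √(s[i,i]):
  s(X) = √(3.6) = 1.8974
  s(Y) = √(4.1667) = 2.0412

Step 3 — r_{ij} = s_{ij} / (s_i · s_j):
  r[X,X] = 1 (diagonal).
  r[X,Y] = -2.4 / (1.8974 · 2.0412) = -2.4 / 3.873 = -0.6197
  r[Y,Y] = 1 (diagonal).

R is symmetric with unit diagonal. Assembling:

R = [[1, -0.6197],
 [-0.6197, 1]]


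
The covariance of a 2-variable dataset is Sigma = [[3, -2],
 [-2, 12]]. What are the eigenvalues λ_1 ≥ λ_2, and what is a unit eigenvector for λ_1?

Step 1 — characteristic polynomial of 2×2 Sigma:
  det(Sigma - λI) = λ² - trace · λ + det = 0.
  trace = 3 + 12 = 15, det = 3·12 - (-2)² = 32.
Step 2 — discriminant:
  Δ = trace² - 4·det = 225 - 128 = 97.
Step 3 — eigenvalues:
  λ = (trace ± √Δ)/2 = (15 ± 9.8489)/2,
  λ_1 = 12.4244,  λ_2 = 2.5756.

Step 4 — unit eigenvector for λ_1: solve (Sigma - λ_1 I)v = 0. First row:
  (3 - 12.4244)·v_x + (-2)·v_y = 0, i.e. (-9.4244)·v_x + (-2)·v_y = 0,
  so v ∝ (b, λ_1 - a) = (-2, 9.4244); multiply by -1 so the first entry is positive: u = (2, -9.4244).
  ||u|| = √((2)² + (-9.4244)²) = √(92.8199) ≈ 9.6343,
  v_1 = u/||u|| ≈ (0.2076, -0.9782) (||v_1|| = 1).

λ_1 = 12.4244,  λ_2 = 2.5756;  v_1 ≈ (0.2076, -0.9782)


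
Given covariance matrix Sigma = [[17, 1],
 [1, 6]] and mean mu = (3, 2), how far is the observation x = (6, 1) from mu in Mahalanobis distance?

Step 1 — centre the observation: (x - mu) = (3, -1).

Step 2 — invert Sigma. det(Sigma) = 17·6 - (1)² = 101.
  Sigma^{-1} = (1/det) · [[d, -b], [-b, a]] = [[0.0594, -0.0099],
 [-0.0099, 0.1683]].

Step 3 — form the quadratic (x - mu)^T · Sigma^{-1} · (x - mu):
  Sigma^{-1} · (x - mu) = (0.1881, -0.198).
  (x - mu)^T · [Sigma^{-1} · (x - mu)] = (3)·(0.1881) + (-1)·(-0.198) = 0.7624.

Step 4 — take square root: d = √(0.7624) ≈ 0.8731.

d(x, mu) = √(0.7624) ≈ 0.8731


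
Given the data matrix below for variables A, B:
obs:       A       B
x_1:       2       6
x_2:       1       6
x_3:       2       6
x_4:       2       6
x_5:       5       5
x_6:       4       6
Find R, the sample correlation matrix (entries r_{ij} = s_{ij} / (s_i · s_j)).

Step 1 — column means:
  mean(A) = (2 + 1 + 2 + 2 + 5 + 4) / 6 = 16/6 = 2.6667
  mean(B) = (6 + 6 + 6 + 6 + 5 + 6) / 6 = 35/6 = 5.8333

Step 2 — sample variances and covariances s[i,j] = (1/(n-1)) · Σ_k (x_{k,i} - mean_i) · (x_{k,j} - mean_j), with n-1 = 5:
  s[A,A] = ((-0.6667)·(-0.6667) + (-1.6667)·(-1.6667) + (-0.6667)·(-0.6667) + (-0.6667)·(-0.6667) + (2.3333)·(2.3333) + (1.3333)·(1.3333)) / 5 = 11.3333/5 = 2.2667
  s[A,B] = ((-0.6667)·(0.1667) + (-1.6667)·(0.1667) + (-0.6667)·(0.1667) + (-0.6667)·(0.1667) + (2.3333)·(-0.8333) + (1.3333)·(0.1667)) / 5 = -2.3333/5 = -0.4667
  s[B,B] = ((0.1667)·(0.1667) + (0.1667)·(0.1667) + (0.1667)·(0.1667) + (0.1667)·(0.1667) + (-0.8333)·(-0.8333) + (0.1667)·(0.1667)) / 5 = 0.8333/5 = 0.1667
  Sample standard deviations s_i = √(s[i,i]):
  s(A) = √(2.2667) = 1.5055
  s(B) = √(0.1667) = 0.4082

Step 3 — r_{ij} = s_{ij} / (s_i · s_j):
  r[A,A] = 1 (diagonal).
  r[A,B] = -0.4667 / (1.5055 · 0.4082) = -0.4667 / 0.6146 = -0.7593
  r[B,B] = 1 (diagonal).

R is symmetric with unit diagonal. Assembling:

R = [[1, -0.7593],
 [-0.7593, 1]]


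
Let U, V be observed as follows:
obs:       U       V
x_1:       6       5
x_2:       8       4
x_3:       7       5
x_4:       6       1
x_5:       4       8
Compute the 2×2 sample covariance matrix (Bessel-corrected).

Step 1 — column means:
  mean(U) = (6 + 8 + 7 + 6 + 4) / 5 = 31/5 = 6.2
  mean(V) = (5 + 4 + 5 + 1 + 8) / 5 = 23/5 = 4.6

Step 2 — sample covariance S[i,j] = (1/(n-1)) · Σ_k (x_{k,i} - mean_i) · (x_{k,j} - mean_j), with n-1 = 4.
  S[U,U] = ((-0.2)·(-0.2) + (1.8)·(1.8) + (0.8)·(0.8) + (-0.2)·(-0.2) + (-2.2)·(-2.2)) / 4 = 8.8/4 = 2.2
  S[U,V] = ((-0.2)·(0.4) + (1.8)·(-0.6) + (0.8)·(0.4) + (-0.2)·(-3.6) + (-2.2)·(3.4)) / 4 = -7.6/4 = -1.9
  S[V,V] = ((0.4)·(0.4) + (-0.6)·(-0.6) + (0.4)·(0.4) + (-3.6)·(-3.6) + (3.4)·(3.4)) / 4 = 25.2/4 = 6.3

S is symmetric (S[j,i] = S[i,j]). Assembling:

S = [[2.2, -1.9],
 [-1.9, 6.3]]


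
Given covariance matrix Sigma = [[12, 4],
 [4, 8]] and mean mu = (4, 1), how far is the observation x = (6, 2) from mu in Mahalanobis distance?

Step 1 — centre the observation: (x - mu) = (2, 1).

Step 2 — invert Sigma. det(Sigma) = 12·8 - (4)² = 80.
  Sigma^{-1} = (1/det) · [[d, -b], [-b, a]] = [[0.1, -0.05],
 [-0.05, 0.15]].

Step 3 — form the quadratic (x - mu)^T · Sigma^{-1} · (x - mu):
  Sigma^{-1} · (x - mu) = (0.15, 0.05).
  (x - mu)^T · [Sigma^{-1} · (x - mu)] = (2)·(0.15) + (1)·(0.05) = 0.35.

Step 4 — take square root: d = √(0.35) ≈ 0.5916.

d(x, mu) = √(0.35) ≈ 0.5916


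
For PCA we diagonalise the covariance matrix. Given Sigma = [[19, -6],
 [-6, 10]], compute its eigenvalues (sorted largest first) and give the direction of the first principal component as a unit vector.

Step 1 — characteristic polynomial of 2×2 Sigma:
  det(Sigma - λI) = λ² - trace · λ + det = 0.
  trace = 19 + 10 = 29, det = 19·10 - (-6)² = 154.
Step 2 — discriminant:
  Δ = trace² - 4·det = 841 - 616 = 225.
Step 3 — eigenvalues:
  λ = (trace ± √Δ)/2 = (29 ± 15)/2,
  λ_1 = 22,  λ_2 = 7.

Step 4 — unit eigenvector for λ_1: solve (Sigma - λ_1 I)v = 0. First row:
  (19 - 22)·v_x + (-6)·v_y = 0, i.e. (-3)·v_x + (-6)·v_y = 0,
  so v ∝ (b, λ_1 - a) = (-6, 3); multiply by -1 so the first entry is positive: u = (6, -3).
  ||u|| = √((6)² + (-3)²) = √(45) ≈ 6.7082,
  v_1 = u/||u|| ≈ (0.8944, -0.4472) (||v_1|| = 1).

λ_1 = 22,  λ_2 = 7;  v_1 ≈ (0.8944, -0.4472)


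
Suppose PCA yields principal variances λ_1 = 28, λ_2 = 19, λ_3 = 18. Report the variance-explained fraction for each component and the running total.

Step 1 — total variance = trace(Sigma) = Σ λ_i = 28 + 19 + 18 = 65.

Step 2 — fraction explained by component i = λ_i / Σ λ:
  PC1: 28/65 = 0.4308
  PC2: 19/65 = 0.2923
  PC3: 18/65 = 0.2769

Step 3 — cumulative fraction after k components = (λ_1 + ... + λ_k) / Σ λ:
  k = 1: 28/65 = 0.4308
  k = 2: (28 + 19)/65 = 47/65 = 0.7231
  k = 3: (28 + 19 + 18)/65 = 65/65 = 1

Summary (fraction, with percent):

explained: PC1 0.4308 (43.08%), PC2 0.2923 (29.23%), PC3 0.2769 (27.69%);  cumulative: 0.4308, 0.7231, 1


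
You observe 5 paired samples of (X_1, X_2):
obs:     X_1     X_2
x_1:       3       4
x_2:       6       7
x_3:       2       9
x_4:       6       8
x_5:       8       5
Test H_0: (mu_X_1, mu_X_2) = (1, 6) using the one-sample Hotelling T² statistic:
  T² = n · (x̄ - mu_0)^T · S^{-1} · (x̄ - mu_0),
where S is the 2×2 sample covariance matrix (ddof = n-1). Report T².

Step 1 — sample mean vector:
  mean(X_1) = (3 + 6 + 2 + 6 + 8) / 5 = 25/5 = 5
  mean(X_2) = (4 + 7 + 9 + 8 + 5) / 5 = 33/5 = 6.6
  x̄ = (5, 6.6),  deviation x̄ - mu_0 = (5, 6.6) - (1, 6) = (4, 0.6).

Step 2 — sample covariance matrix, S[i,j] = (1/(n-1)) · Σ_k (x_{k,i} - mean_i) · (x_{k,j} - mean_j), divisor n-1 = 4:
  S[X_1,X_1] = ((-2)·(-2) + (1)·(1) + (-3)·(-3) + (1)·(1) + (3)·(3)) / 4 = 24/4 = 6
  S[X_1,X_2] = ((-2)·(-2.6) + (1)·(0.4) + (-3)·(2.4) + (1)·(1.4) + (3)·(-1.6)) / 4 = -5/4 = -1.25
  S[X_2,X_2] = ((-2.6)·(-2.6) + (0.4)·(0.4) + (2.4)·(2.4) + (1.4)·(1.4) + (-1.6)·(-1.6)) / 4 = 17.2/4 = 4.3
  S = [[6, -1.25],
 [-1.25, 4.3]].

Step 3 — invert S. det(S) = 6·4.3 - (-1.25)² = 24.2375.
  S^{-1} = (1/det) · [[d, -b], [-b, a]] = [[0.1774, 0.0516],
 [0.0516, 0.2476]].

Step 4 — quadratic form (x̄ - mu_0)^T · S^{-1} · (x̄ - mu_0):
  S^{-1} · (x̄ - mu_0) = (0.7406, 0.3548),
  (x̄ - mu_0)^T · [...] = (4)·(0.7406) + (0.6)·(0.3548) = 3.1752.

Step 5 — scale by n: T² = 5 · 3.1752 = 15.8762.

T² ≈ 15.8762


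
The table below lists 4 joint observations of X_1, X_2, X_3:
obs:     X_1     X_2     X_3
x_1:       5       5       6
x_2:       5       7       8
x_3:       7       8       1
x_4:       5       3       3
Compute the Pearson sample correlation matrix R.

Step 1 — column means:
  mean(X_1) = (5 + 5 + 7 + 5) / 4 = 22/4 = 5.5
  mean(X_2) = (5 + 7 + 8 + 3) / 4 = 23/4 = 5.75
  mean(X_3) = (6 + 8 + 1 + 3) / 4 = 18/4 = 4.5

Step 2 — sample variances and covariances s[i,j] = (1/(n-1)) · Σ_k (x_{k,i} - mean_i) · (x_{k,j} - mean_j), with n-1 = 3:
  s[X_1,X_1] = ((-0.5)·(-0.5) + (-0.5)·(-0.5) + (1.5)·(1.5) + (-0.5)·(-0.5)) / 3 = 3/3 = 1
  s[X_1,X_2] = ((-0.5)·(-0.75) + (-0.5)·(1.25) + (1.5)·(2.25) + (-0.5)·(-2.75)) / 3 = 4.5/3 = 1.5
  s[X_1,X_3] = ((-0.5)·(1.5) + (-0.5)·(3.5) + (1.5)·(-3.5) + (-0.5)·(-1.5)) / 3 = -7/3 = -2.3333
  s[X_2,X_2] = ((-0.75)·(-0.75) + (1.25)·(1.25) + (2.25)·(2.25) + (-2.75)·(-2.75)) / 3 = 14.75/3 = 4.9167
  s[X_2,X_3] = ((-0.75)·(1.5) + (1.25)·(3.5) + (2.25)·(-3.5) + (-2.75)·(-1.5)) / 3 = -0.5/3 = -0.1667
  s[X_3,X_3] = ((1.5)·(1.5) + (3.5)·(3.5) + (-3.5)·(-3.5) + (-1.5)·(-1.5)) / 3 = 29/3 = 9.6667
  Sample standard deviations s_i = √(s[i,i]):
  s(X_1) = √(1) = 1
  s(X_2) = √(4.9167) = 2.2174
  s(X_3) = √(9.6667) = 3.1091

Step 3 — r_{ij} = s_{ij} / (s_i · s_j):
  r[X_1,X_1] = 1 (diagonal).
  r[X_1,X_2] = 1.5 / (1 · 2.2174) = 1.5 / 2.2174 = 0.6765
  r[X_1,X_3] = -2.3333 / (1 · 3.1091) = -2.3333 / 3.1091 = -0.7505
  r[X_2,X_2] = 1 (diagonal).
  r[X_2,X_3] = -0.1667 / (2.2174 · 3.1091) = -0.1667 / 6.894 = -0.0242
  r[X_3,X_3] = 1 (diagonal).

R is symmetric with unit diagonal. Assembling:

R = [[1, 0.6765, -0.7505],
 [0.6765, 1, -0.0242],
 [-0.7505, -0.0242, 1]]


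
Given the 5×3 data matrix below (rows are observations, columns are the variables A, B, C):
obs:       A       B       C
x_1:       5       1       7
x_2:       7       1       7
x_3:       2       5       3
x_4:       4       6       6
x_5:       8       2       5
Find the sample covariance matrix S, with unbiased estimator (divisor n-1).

Step 1 — column means:
  mean(A) = (5 + 7 + 2 + 4 + 8) / 5 = 26/5 = 5.2
  mean(B) = (1 + 1 + 5 + 6 + 2) / 5 = 15/5 = 3
  mean(C) = (7 + 7 + 3 + 6 + 5) / 5 = 28/5 = 5.6

Step 2 — sample covariance S[i,j] = (1/(n-1)) · Σ_k (x_{k,i} - mean_i) · (x_{k,j} - mean_j), with n-1 = 4.
  S[A,A] = ((-0.2)·(-0.2) + (1.8)·(1.8) + (-3.2)·(-3.2) + (-1.2)·(-1.2) + (2.8)·(2.8)) / 4 = 22.8/4 = 5.7
  S[A,B] = ((-0.2)·(-2) + (1.8)·(-2) + (-3.2)·(2) + (-1.2)·(3) + (2.8)·(-1)) / 4 = -16/4 = -4
  S[A,C] = ((-0.2)·(1.4) + (1.8)·(1.4) + (-3.2)·(-2.6) + (-1.2)·(0.4) + (2.8)·(-0.6)) / 4 = 8.4/4 = 2.1
  S[B,B] = ((-2)·(-2) + (-2)·(-2) + (2)·(2) + (3)·(3) + (-1)·(-1)) / 4 = 22/4 = 5.5
  S[B,C] = ((-2)·(1.4) + (-2)·(1.4) + (2)·(-2.6) + (3)·(0.4) + (-1)·(-0.6)) / 4 = -9/4 = -2.25
  S[C,C] = ((1.4)·(1.4) + (1.4)·(1.4) + (-2.6)·(-2.6) + (0.4)·(0.4) + (-0.6)·(-0.6)) / 4 = 11.2/4 = 2.8

S is symmetric (S[j,i] = S[i,j]). Assembling:

S = [[5.7, -4, 2.1],
 [-4, 5.5, -2.25],
 [2.1, -2.25, 2.8]]


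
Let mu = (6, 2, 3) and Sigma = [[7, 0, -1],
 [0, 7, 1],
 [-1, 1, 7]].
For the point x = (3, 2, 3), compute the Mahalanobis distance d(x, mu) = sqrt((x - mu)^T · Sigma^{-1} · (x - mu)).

Step 1 — centre the observation: (x - mu) = (-3, 0, 0).

Step 2 — invert Sigma (cofactor / det for 3×3, or solve directly):
  Sigma^{-1} = [[0.1459, -0.003, 0.0213],
 [-0.003, 0.1459, -0.0213],
 [0.0213, -0.0213, 0.1489]].

Step 3 — form the quadratic (x - mu)^T · Sigma^{-1} · (x - mu):
  Sigma^{-1} · (x - mu) = (-0.4377, 0.0091, -0.0638).
  (x - mu)^T · [Sigma^{-1} · (x - mu)] = (-3)·(-0.4377) + (0)·(0.0091) + (0)·(-0.0638) = 1.3131.

Step 4 — take square root: d = √(1.3131) ≈ 1.1459.

d(x, mu) = √(1.3131) ≈ 1.1459


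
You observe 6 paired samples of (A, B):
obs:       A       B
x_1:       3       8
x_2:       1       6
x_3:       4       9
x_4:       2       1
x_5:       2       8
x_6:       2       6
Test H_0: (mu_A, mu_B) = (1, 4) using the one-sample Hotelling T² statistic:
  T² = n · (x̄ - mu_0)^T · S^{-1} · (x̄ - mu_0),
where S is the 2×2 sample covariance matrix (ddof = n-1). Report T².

Step 1 — sample mean vector:
  mean(A) = (3 + 1 + 4 + 2 + 2 + 2) / 6 = 14/6 = 2.3333
  mean(B) = (8 + 6 + 9 + 1 + 8 + 6) / 6 = 38/6 = 6.3333
  x̄ = (2.3333, 6.3333),  deviation x̄ - mu_0 = (2.3333, 6.3333) - (1, 4) = (1.3333, 2.3333).

Step 2 — sample covariance matrix, S[i,j] = (1/(n-1)) · Σ_k (x_{k,i} - mean_i) · (x_{k,j} - mean_j), divisor n-1 = 5:
  S[A,A] = ((0.6667)·(0.6667) + (-1.3333)·(-1.3333) + (1.6667)·(1.6667) + (-0.3333)·(-0.3333) + (-0.3333)·(-0.3333) + (-0.3333)·(-0.3333)) / 5 = 5.3333/5 = 1.0667
  S[A,B] = ((0.6667)·(1.6667) + (-1.3333)·(-0.3333) + (1.6667)·(2.6667) + (-0.3333)·(-5.3333) + (-0.3333)·(1.6667) + (-0.3333)·(-0.3333)) / 5 = 7.3333/5 = 1.4667
  S[B,B] = ((1.6667)·(1.6667) + (-0.3333)·(-0.3333) + (2.6667)·(2.6667) + (-5.3333)·(-5.3333) + (1.6667)·(1.6667) + (-0.3333)·(-0.3333)) / 5 = 41.3333/5 = 8.2667
  S = [[1.0667, 1.4667],
 [1.4667, 8.2667]].

Step 3 — invert S. det(S) = 1.0667·8.2667 - (1.4667)² = 6.6667.
  S^{-1} = (1/det) · [[d, -b], [-b, a]] = [[1.24, -0.22],
 [-0.22, 0.16]].

Step 4 — quadratic form (x̄ - mu_0)^T · S^{-1} · (x̄ - mu_0):
  S^{-1} · (x̄ - mu_0) = (1.14, 0.08),
  (x̄ - mu_0)^T · [...] = (1.3333)·(1.14) + (2.3333)·(0.08) = 1.7067.

Step 5 — scale by n: T² = 6 · 1.7067 = 10.24.

T² ≈ 10.24


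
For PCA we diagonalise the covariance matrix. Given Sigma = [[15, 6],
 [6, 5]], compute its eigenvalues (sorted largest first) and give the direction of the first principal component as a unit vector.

Step 1 — characteristic polynomial of 2×2 Sigma:
  det(Sigma - λI) = λ² - trace · λ + det = 0.
  trace = 15 + 5 = 20, det = 15·5 - (6)² = 39.
Step 2 — discriminant:
  Δ = trace² - 4·det = 400 - 156 = 244.
Step 3 — eigenvalues:
  λ = (trace ± √Δ)/2 = (20 ± 15.6205)/2,
  λ_1 = 17.8102,  λ_2 = 2.1898.

Step 4 — unit eigenvector for λ_1: solve (Sigma - λ_1 I)v = 0. First row:
  (15 - 17.8102)·v_x + (6)·v_y = 0, i.e. (-2.8102)·v_x + (6)·v_y = 0,
  so v ∝ (b, λ_1 - a) = (6, 2.8102) = u.
  ||u|| = √((6)² + (2.8102)²) = √(43.8975) ≈ 6.6255,
  v_1 = u/||u|| ≈ (0.9056, 0.4242) (||v_1|| = 1).

λ_1 = 17.8102,  λ_2 = 2.1898;  v_1 ≈ (0.9056, 0.4242)


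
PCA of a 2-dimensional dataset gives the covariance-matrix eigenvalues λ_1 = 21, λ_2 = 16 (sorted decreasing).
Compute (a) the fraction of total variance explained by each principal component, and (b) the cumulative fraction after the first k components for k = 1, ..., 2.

Step 1 — total variance = trace(Sigma) = Σ λ_i = 21 + 16 = 37.

Step 2 — fraction explained by component i = λ_i / Σ λ:
  PC1: 21/37 = 0.5676
  PC2: 16/37 = 0.4324

Step 3 — cumulative fraction after k components = (λ_1 + ... + λ_k) / Σ λ:
  k = 1: 21/37 = 0.5676
  k = 2: (21 + 16)/37 = 37/37 = 1

Summary (fraction, with percent):

explained: PC1 0.5676 (56.76%), PC2 0.4324 (43.24%);  cumulative: 0.5676, 1


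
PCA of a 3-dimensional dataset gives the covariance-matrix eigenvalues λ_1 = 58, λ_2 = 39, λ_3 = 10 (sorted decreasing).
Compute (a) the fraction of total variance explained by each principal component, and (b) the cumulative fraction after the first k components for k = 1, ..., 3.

Step 1 — total variance = trace(Sigma) = Σ λ_i = 58 + 39 + 10 = 107.

Step 2 — fraction explained by component i = λ_i / Σ λ:
  PC1: 58/107 = 0.5421
  PC2: 39/107 = 0.3645
  PC3: 10/107 = 0.0935

Step 3 — cumulative fraction after k components = (λ_1 + ... + λ_k) / Σ λ:
  k = 1: 58/107 = 0.5421
  k = 2: (58 + 39)/107 = 97/107 = 0.9065
  k = 3: (58 + 39 + 10)/107 = 107/107 = 1

Summary (fraction, with percent):

explained: PC1 0.5421 (54.21%), PC2 0.3645 (36.45%), PC3 0.0935 (9.35%);  cumulative: 0.5421, 0.9065, 1


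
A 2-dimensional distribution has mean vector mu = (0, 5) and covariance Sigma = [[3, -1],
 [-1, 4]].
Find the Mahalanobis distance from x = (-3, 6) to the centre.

Step 1 — centre the observation: (x - mu) = (-3, 1).

Step 2 — invert Sigma. det(Sigma) = 3·4 - (-1)² = 11.
  Sigma^{-1} = (1/det) · [[d, -b], [-b, a]] = [[0.3636, 0.0909],
 [0.0909, 0.2727]].

Step 3 — form the quadratic (x - mu)^T · Sigma^{-1} · (x - mu):
  Sigma^{-1} · (x - mu) = (-1, 0).
  (x - mu)^T · [Sigma^{-1} · (x - mu)] = (-3)·(-1) + (1)·(0) = 3.

Step 4 — take square root: d = √(3) ≈ 1.7321.

d(x, mu) = √(3) ≈ 1.7321


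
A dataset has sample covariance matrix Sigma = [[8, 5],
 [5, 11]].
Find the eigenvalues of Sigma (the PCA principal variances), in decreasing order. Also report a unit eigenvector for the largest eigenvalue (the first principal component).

Step 1 — characteristic polynomial of 2×2 Sigma:
  det(Sigma - λI) = λ² - trace · λ + det = 0.
  trace = 8 + 11 = 19, det = 8·11 - (5)² = 63.
Step 2 — discriminant:
  Δ = trace² - 4·det = 361 - 252 = 109.
Step 3 — eigenvalues:
  λ = (trace ± √Δ)/2 = (19 ± 10.4403)/2,
  λ_1 = 14.7202,  λ_2 = 4.2798.

Step 4 — unit eigenvector for λ_1: solve (Sigma - λ_1 I)v = 0. First row:
  (8 - 14.7202)·v_x + (5)·v_y = 0, i.e. (-6.7202)·v_x + (5)·v_y = 0,
  so v ∝ (b, λ_1 - a) = (5, 6.7202) = u.
  ||u|| = √((5)² + (6.7202)²) = √(70.1605) ≈ 8.3762,
  v_1 = u/||u|| ≈ (0.5969, 0.8023) (||v_1|| = 1).

λ_1 = 14.7202,  λ_2 = 4.2798;  v_1 ≈ (0.5969, 0.8023)


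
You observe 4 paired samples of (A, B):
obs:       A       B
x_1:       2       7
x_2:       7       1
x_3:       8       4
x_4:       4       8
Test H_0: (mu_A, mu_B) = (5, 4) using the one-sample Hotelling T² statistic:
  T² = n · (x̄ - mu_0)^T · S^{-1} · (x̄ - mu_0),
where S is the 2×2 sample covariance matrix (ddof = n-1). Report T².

Step 1 — sample mean vector:
  mean(A) = (2 + 7 + 8 + 4) / 4 = 21/4 = 5.25
  mean(B) = (7 + 1 + 4 + 8) / 4 = 20/4 = 5
  x̄ = (5.25, 5),  deviation x̄ - mu_0 = (5.25, 5) - (5, 4) = (0.25, 1).

Step 2 — sample covariance matrix, S[i,j] = (1/(n-1)) · Σ_k (x_{k,i} - mean_i) · (x_{k,j} - mean_j), divisor n-1 = 3:
  S[A,A] = ((-3.25)·(-3.25) + (1.75)·(1.75) + (2.75)·(2.75) + (-1.25)·(-1.25)) / 3 = 22.75/3 = 7.5833
  S[A,B] = ((-3.25)·(2) + (1.75)·(-4) + (2.75)·(-1) + (-1.25)·(3)) / 3 = -20/3 = -6.6667
  S[B,B] = ((2)·(2) + (-4)·(-4) + (-1)·(-1) + (3)·(3)) / 3 = 30/3 = 10
  S = [[7.5833, -6.6667],
 [-6.6667, 10]].

Step 3 — invert S. det(S) = 7.5833·10 - (-6.6667)² = 31.3889.
  S^{-1} = (1/det) · [[d, -b], [-b, a]] = [[0.3186, 0.2124],
 [0.2124, 0.2416]].

Step 4 — quadratic form (x̄ - mu_0)^T · S^{-1} · (x̄ - mu_0):
  S^{-1} · (x̄ - mu_0) = (0.292, 0.2947),
  (x̄ - mu_0)^T · [...] = (0.25)·(0.292) + (1)·(0.2947) = 0.3677.

Step 5 — scale by n: T² = 4 · 0.3677 = 1.4708.

T² ≈ 1.4708


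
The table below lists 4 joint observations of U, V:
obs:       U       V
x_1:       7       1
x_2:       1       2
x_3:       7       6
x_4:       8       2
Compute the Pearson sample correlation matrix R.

Step 1 — column means:
  mean(U) = (7 + 1 + 7 + 8) / 4 = 23/4 = 5.75
  mean(V) = (1 + 2 + 6 + 2) / 4 = 11/4 = 2.75

Step 2 — sample variances and covariances s[i,j] = (1/(n-1)) · Σ_k (x_{k,i} - mean_i) · (x_{k,j} - mean_j), with n-1 = 3:
  s[U,U] = ((1.25)·(1.25) + (-4.75)·(-4.75) + (1.25)·(1.25) + (2.25)·(2.25)) / 3 = 30.75/3 = 10.25
  s[U,V] = ((1.25)·(-1.75) + (-4.75)·(-0.75) + (1.25)·(3.25) + (2.25)·(-0.75)) / 3 = 3.75/3 = 1.25
  s[V,V] = ((-1.75)·(-1.75) + (-0.75)·(-0.75) + (3.25)·(3.25) + (-0.75)·(-0.75)) / 3 = 14.75/3 = 4.9167
  Sample standard deviations s_i = √(s[i,i]):
  s(U) = √(10.25) = 3.2016
  s(V) = √(4.9167) = 2.2174

Step 3 — r_{ij} = s_{ij} / (s_i · s_j):
  r[U,U] = 1 (diagonal).
  r[U,V] = 1.25 / (3.2016 · 2.2174) = 1.25 / 7.099 = 0.1761
  r[V,V] = 1 (diagonal).

R is symmetric with unit diagonal. Assembling:

R = [[1, 0.1761],
 [0.1761, 1]]


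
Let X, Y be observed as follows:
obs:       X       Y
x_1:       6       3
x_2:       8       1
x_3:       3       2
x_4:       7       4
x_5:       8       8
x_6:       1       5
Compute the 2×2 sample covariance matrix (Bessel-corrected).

Step 1 — column means:
  mean(X) = (6 + 8 + 3 + 7 + 8 + 1) / 6 = 33/6 = 5.5
  mean(Y) = (3 + 1 + 2 + 4 + 8 + 5) / 6 = 23/6 = 3.8333

Step 2 — sample covariance S[i,j] = (1/(n-1)) · Σ_k (x_{k,i} - mean_i) · (x_{k,j} - mean_j), with n-1 = 5.
  S[X,X] = ((0.5)·(0.5) + (2.5)·(2.5) + (-2.5)·(-2.5) + (1.5)·(1.5) + (2.5)·(2.5) + (-4.5)·(-4.5)) / 5 = 41.5/5 = 8.3
  S[X,Y] = ((0.5)·(-0.8333) + (2.5)·(-2.8333) + (-2.5)·(-1.8333) + (1.5)·(0.1667) + (2.5)·(4.1667) + (-4.5)·(1.1667)) / 5 = 2.5/5 = 0.5
  S[Y,Y] = ((-0.8333)·(-0.8333) + (-2.8333)·(-2.8333) + (-1.8333)·(-1.8333) + (0.1667)·(0.1667) + (4.1667)·(4.1667) + (1.1667)·(1.1667)) / 5 = 30.8333/5 = 6.1667

S is symmetric (S[j,i] = S[i,j]). Assembling:

S = [[8.3, 0.5],
 [0.5, 6.1667]]
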